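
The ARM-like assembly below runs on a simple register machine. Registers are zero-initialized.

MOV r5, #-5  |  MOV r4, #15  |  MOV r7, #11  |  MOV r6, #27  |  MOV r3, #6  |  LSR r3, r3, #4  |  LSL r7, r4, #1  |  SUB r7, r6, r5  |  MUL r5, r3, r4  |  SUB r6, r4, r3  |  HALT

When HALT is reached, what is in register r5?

MOV r5, #-5 → r5=-5
MOV r4, #15 → r4=15
MOV r7, #11 → r7=11
MOV r6, #27 → r6=27
MOV r3, #6 → r3=6
LSR r3, r3, #4 → r3=6>>4=0
LSL r7, r4, #1 → r7=15<<1=30
SUB r7, r6, r5 → r7=27-(-5)=32
MUL r5, r3, r4 → r5=0*15=0
SUB r6, r4, r3 → r6=15-0=15
halt.

0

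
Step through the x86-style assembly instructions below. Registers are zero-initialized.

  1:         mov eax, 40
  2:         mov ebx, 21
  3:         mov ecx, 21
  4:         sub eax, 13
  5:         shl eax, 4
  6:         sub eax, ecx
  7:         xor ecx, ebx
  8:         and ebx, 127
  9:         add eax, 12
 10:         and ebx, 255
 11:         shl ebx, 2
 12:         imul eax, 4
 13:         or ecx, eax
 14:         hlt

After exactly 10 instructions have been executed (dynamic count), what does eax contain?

after mov eax, 40: eax=40
after mov ebx, 21: ebx=21
after mov ecx, 21: ecx=21
after sub eax, 13: eax=40-13=27
after shl eax, 4: eax=27<<4=432
after sub eax, ecx: eax=432-21=411
after xor ecx, ebx: ecx=21^21=0
after and ebx, 127: ebx=21&127=21
after add eax, 12: eax=411+12=423
after and ebx, 255: ebx=21&255=21
After step 10: eax = 423.

423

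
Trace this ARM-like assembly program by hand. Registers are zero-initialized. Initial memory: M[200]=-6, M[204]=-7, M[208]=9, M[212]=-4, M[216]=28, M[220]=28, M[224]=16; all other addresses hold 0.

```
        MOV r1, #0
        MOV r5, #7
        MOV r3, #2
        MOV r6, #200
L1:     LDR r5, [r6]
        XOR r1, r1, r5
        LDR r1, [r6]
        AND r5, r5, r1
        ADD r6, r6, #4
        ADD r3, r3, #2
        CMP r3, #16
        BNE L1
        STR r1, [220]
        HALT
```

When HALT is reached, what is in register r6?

after MOV r1, #0: r1=0
after MOV r5, #7: r5=7
after MOV r3, #2: r3=2
after MOV r6, #200: r6=200
after LDR r5, [r6]: r5=M[200]=-6
after XOR r1, r1, r5: r1=0^(-6)=-6
after LDR r1, [r6]: r1=M[200]=-6
after AND r5, r5, r1: r5=(-6)&(-6)=-6
after ADD r6, r6, #4: r6=200+4=204
after ADD r3, r3, #2: r3=2+2=4
CMP r3, #16  (cmp 4,16)
BNE L1: taken
after LDR r5, [r6]: r5=M[204]=-7
after XOR r1, r1, r5: r1=(-6)^(-7)=3
after LDR r1, [r6]: r1=M[204]=-7
after AND r5, r5, r1: r5=(-7)&(-7)=-7
after ADD r6, r6, #4: r6=204+4=208
after ADD r3, r3, #2: r3=4+2=6
CMP r3, #16  (cmp 6,16)
BNE L1: taken
after LDR r5, [r6]: r5=M[208]=9
after XOR r1, r1, r5: r1=(-7)^9=-16
after LDR r1, [r6]: r1=M[208]=9
after AND r5, r5, r1: r5=9&9=9
after ADD r6, r6, #4: r6=208+4=212
after ADD r3, r3, #2: r3=6+2=8
CMP r3, #16  (cmp 8,16)
BNE L1: taken
after LDR r5, [r6]: r5=M[212]=-4
after XOR r1, r1, r5: r1=9^(-4)=-11
after LDR r1, [r6]: r1=M[212]=-4
after AND r5, r5, r1: r5=(-4)&(-4)=-4
after ADD r6, r6, #4: r6=212+4=216
after ADD r3, r3, #2: r3=8+2=10
CMP r3, #16  (cmp 10,16)
BNE L1: taken
after LDR r5, [r6]: r5=M[216]=28
after XOR r1, r1, r5: r1=(-4)^28=-32
after LDR r1, [r6]: r1=M[216]=28
after AND r5, r5, r1: r5=28&28=28
after ADD r6, r6, #4: r6=216+4=220
after ADD r3, r3, #2: r3=10+2=12
CMP r3, #16  (cmp 12,16)
BNE L1: taken
after LDR r5, [r6]: r5=M[220]=28
after XOR r1, r1, r5: r1=28^28=0
after LDR r1, [r6]: r1=M[220]=28
after AND r5, r5, r1: r5=28&28=28
after ADD r6, r6, #4: r6=220+4=224
after ADD r3, r3, #2: r3=12+2=14
CMP r3, #16  (cmp 14,16)
BNE L1: taken
after LDR r5, [r6]: r5=M[224]=16
after XOR r1, r1, r5: r1=28^16=12
after LDR r1, [r6]: r1=M[224]=16
after AND r5, r5, r1: r5=16&16=16
after ADD r6, r6, #4: r6=224+4=228
after ADD r3, r3, #2: r3=14+2=16
CMP r3, #16  (cmp 16,16)
BNE L1: not taken
STR r1, [220] → M[220]=16
halt.

228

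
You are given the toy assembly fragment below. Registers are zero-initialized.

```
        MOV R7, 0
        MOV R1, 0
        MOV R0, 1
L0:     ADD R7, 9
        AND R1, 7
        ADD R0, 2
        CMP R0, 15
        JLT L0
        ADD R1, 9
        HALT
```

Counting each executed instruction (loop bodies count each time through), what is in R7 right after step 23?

R7=0
R1=0
R0=1
R7=0+9=9
R1=0&7=0
R0=1+2=3
CMP R0, 15  (cmp 3,15)
JLT L0: taken
R7=9+9=18
R1=0&7=0
R0=3+2=5
CMP R0, 15  (cmp 5,15)
JLT L0: taken
R7=18+9=27
R1=0&7=0
R0=5+2=7
CMP R0, 15  (cmp 7,15)
JLT L0: taken
R7=27+9=36
R1=0&7=0
R0=7+2=9
CMP R0, 15  (cmp 9,15)
JLT L0: taken
After step 23: R7 = 36.

36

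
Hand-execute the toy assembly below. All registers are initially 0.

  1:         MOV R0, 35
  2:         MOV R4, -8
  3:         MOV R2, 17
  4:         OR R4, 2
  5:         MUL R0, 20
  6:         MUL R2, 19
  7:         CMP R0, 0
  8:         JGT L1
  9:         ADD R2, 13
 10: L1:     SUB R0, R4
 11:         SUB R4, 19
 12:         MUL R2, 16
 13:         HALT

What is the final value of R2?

5168

after MOV R0, 35: R0=35
after MOV R4, -8: R4=-8
after MOV R2, 17: R2=17
after OR R4, 2: R4=(-8)|2=-6
after MUL R0, 20: R0=35*20=700
after MUL R2, 19: R2=17*19=323
CMP R0, 0  (cmp 700,0)
JGT L1: taken
after SUB R0, R4: R0=700-(-6)=706
after SUB R4, 19: R4=(-6)-19=-25
after MUL R2, 16: R2=323*16=5168
halt.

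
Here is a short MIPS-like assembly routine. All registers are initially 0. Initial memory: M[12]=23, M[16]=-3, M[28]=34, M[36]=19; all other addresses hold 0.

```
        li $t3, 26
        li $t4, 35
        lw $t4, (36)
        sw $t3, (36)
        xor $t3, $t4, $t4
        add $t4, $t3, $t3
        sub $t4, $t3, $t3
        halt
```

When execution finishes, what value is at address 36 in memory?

26

$t3=26
$t4=35
$t4=M[36]=19
sw $t3, (36) → M[36]=26
$t3=19^19=0
$t4=0+0=0
$t4=0-0=0
halt.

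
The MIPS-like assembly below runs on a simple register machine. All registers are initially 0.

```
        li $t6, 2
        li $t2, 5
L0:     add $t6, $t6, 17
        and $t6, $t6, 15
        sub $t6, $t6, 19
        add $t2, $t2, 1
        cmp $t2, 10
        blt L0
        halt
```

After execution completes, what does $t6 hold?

-8

after li $t6, 2: $t6=2
after li $t2, 5: $t2=5
after add $t6, $t6, 17: $t6=2+17=19
after and $t6, $t6, 15: $t6=19&15=3
after sub $t6, $t6, 19: $t6=3-19=-16
after add $t2, $t2, 1: $t2=5+1=6
cmp $t2, 10  (cmp 6,10)
blt L0: taken
after add $t6, $t6, 17: $t6=(-16)+17=1
after and $t6, $t6, 15: $t6=1&15=1
after sub $t6, $t6, 19: $t6=1-19=-18
after add $t2, $t2, 1: $t2=6+1=7
cmp $t2, 10  (cmp 7,10)
blt L0: taken
after add $t6, $t6, 17: $t6=(-18)+17=-1
after and $t6, $t6, 15: $t6=(-1)&15=15
after sub $t6, $t6, 19: $t6=15-19=-4
after add $t2, $t2, 1: $t2=7+1=8
cmp $t2, 10  (cmp 8,10)
blt L0: taken
after add $t6, $t6, 17: $t6=(-4)+17=13
after and $t6, $t6, 15: $t6=13&15=13
after sub $t6, $t6, 19: $t6=13-19=-6
after add $t2, $t2, 1: $t2=8+1=9
cmp $t2, 10  (cmp 9,10)
blt L0: taken
after add $t6, $t6, 17: $t6=(-6)+17=11
after and $t6, $t6, 15: $t6=11&15=11
after sub $t6, $t6, 19: $t6=11-19=-8
after add $t2, $t2, 1: $t2=9+1=10
cmp $t2, 10  (cmp 10,10)
blt L0: not taken
halt.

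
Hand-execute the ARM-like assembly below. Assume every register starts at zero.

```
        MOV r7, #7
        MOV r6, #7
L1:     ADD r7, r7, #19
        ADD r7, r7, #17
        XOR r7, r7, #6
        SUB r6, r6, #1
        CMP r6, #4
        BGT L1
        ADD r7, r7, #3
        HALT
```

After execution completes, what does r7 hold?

MOV r7, #7 → r7=7
MOV r6, #7 → r6=7
ADD r7, r7, #19 → r7=7+19=26
ADD r7, r7, #17 → r7=26+17=43
XOR r7, r7, #6 → r7=43^6=45
SUB r6, r6, #1 → r6=7-1=6
CMP r6, #4  (cmp 6,4)
BGT L1: taken
ADD r7, r7, #19 → r7=45+19=64
ADD r7, r7, #17 → r7=64+17=81
XOR r7, r7, #6 → r7=81^6=87
SUB r6, r6, #1 → r6=6-1=5
CMP r6, #4  (cmp 5,4)
BGT L1: taken
ADD r7, r7, #19 → r7=87+19=106
ADD r7, r7, #17 → r7=106+17=123
XOR r7, r7, #6 → r7=123^6=125
SUB r6, r6, #1 → r6=5-1=4
CMP r6, #4  (cmp 4,4)
BGT L1: not taken
ADD r7, r7, #3 → r7=125+3=128
halt.

128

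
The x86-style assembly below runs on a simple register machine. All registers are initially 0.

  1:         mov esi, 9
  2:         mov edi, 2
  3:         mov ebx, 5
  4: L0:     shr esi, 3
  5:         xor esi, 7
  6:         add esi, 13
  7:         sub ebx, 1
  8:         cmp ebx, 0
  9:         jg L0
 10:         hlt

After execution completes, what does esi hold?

18

after mov esi, 9: esi=9
after mov edi, 2: edi=2
after mov ebx, 5: ebx=5
after shr esi, 3: esi=9>>3=1
after xor esi, 7: esi=1^7=6
after add esi, 13: esi=6+13=19
after sub ebx, 1: ebx=5-1=4
cmp ebx, 0  (cmp 4,0)
jg L0: taken
after shr esi, 3: esi=19>>3=2
after xor esi, 7: esi=2^7=5
after add esi, 13: esi=5+13=18
after sub ebx, 1: ebx=4-1=3
cmp ebx, 0  (cmp 3,0)
jg L0: taken
after shr esi, 3: esi=18>>3=2
after xor esi, 7: esi=2^7=5
after add esi, 13: esi=5+13=18
after sub ebx, 1: ebx=3-1=2
cmp ebx, 0  (cmp 2,0)
jg L0: taken
after shr esi, 3: esi=18>>3=2
after xor esi, 7: esi=2^7=5
after add esi, 13: esi=5+13=18
after sub ebx, 1: ebx=2-1=1
cmp ebx, 0  (cmp 1,0)
jg L0: taken
after shr esi, 3: esi=18>>3=2
after xor esi, 7: esi=2^7=5
after add esi, 13: esi=5+13=18
after sub ebx, 1: ebx=1-1=0
cmp ebx, 0  (cmp 0,0)
jg L0: not taken
halt.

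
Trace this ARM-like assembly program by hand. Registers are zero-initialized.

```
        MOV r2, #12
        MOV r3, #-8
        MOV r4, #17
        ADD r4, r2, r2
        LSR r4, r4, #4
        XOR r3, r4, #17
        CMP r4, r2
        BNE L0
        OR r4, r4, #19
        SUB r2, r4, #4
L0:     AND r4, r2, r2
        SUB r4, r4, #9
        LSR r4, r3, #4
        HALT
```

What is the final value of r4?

MOV r2, #12 → r2=12
MOV r3, #-8 → r3=-8
MOV r4, #17 → r4=17
ADD r4, r2, r2 → r4=12+12=24
LSR r4, r4, #4 → r4=24>>4=1
XOR r3, r4, #17 → r3=1^17=16
CMP r4, r2  (cmp 1,12)
BNE L0: taken
AND r4, r2, r2 → r4=12&12=12
SUB r4, r4, #9 → r4=12-9=3
LSR r4, r3, #4 → r4=16>>4=1
halt.

1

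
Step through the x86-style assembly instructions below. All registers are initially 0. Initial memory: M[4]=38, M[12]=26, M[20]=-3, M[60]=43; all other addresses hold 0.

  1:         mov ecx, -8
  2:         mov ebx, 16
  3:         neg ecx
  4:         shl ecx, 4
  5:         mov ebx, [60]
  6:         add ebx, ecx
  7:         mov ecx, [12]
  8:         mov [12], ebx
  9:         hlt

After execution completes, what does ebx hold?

171

after mov ecx, -8: ecx=-8
after mov ebx, 16: ebx=16
after neg ecx: ecx=-(-8)=8
after shl ecx, 4: ecx=8<<4=128
after mov ebx, [60]: ebx=M[60]=43
after add ebx, ecx: ebx=43+128=171
after mov ecx, [12]: ecx=M[12]=26
mov [12], ebx → M[12]=171
halt.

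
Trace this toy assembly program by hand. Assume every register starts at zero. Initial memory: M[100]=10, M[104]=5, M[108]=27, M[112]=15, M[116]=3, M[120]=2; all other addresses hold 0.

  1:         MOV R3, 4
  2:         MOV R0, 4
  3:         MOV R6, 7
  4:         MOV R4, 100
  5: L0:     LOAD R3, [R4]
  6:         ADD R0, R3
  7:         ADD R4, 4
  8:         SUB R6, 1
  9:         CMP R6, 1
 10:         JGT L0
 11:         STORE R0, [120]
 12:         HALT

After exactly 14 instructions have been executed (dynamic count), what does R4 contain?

after MOV R3, 4: R3=4
after MOV R0, 4: R0=4
after MOV R6, 7: R6=7
after MOV R4, 100: R4=100
after LOAD R3, [R4]: R3=M[100]=10
after ADD R0, R3: R0=4+10=14
after ADD R4, 4: R4=100+4=104
after SUB R6, 1: R6=7-1=6
CMP R6, 1  (cmp 6,1)
JGT L0: taken
after LOAD R3, [R4]: R3=M[104]=5
after ADD R0, R3: R0=14+5=19
after ADD R4, 4: R4=104+4=108
after SUB R6, 1: R6=6-1=5
After step 14: R4 = 108.

108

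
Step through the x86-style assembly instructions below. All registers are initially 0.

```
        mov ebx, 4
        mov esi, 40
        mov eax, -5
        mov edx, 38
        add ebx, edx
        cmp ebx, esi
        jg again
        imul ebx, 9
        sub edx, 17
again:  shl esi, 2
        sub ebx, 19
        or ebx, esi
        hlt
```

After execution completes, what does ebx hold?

183

mov ebx, 4 → ebx=4
mov esi, 40 → esi=40
mov eax, -5 → eax=-5
mov edx, 38 → edx=38
add ebx, edx → ebx=4+38=42
cmp ebx, esi  (cmp 42,40)
jg again: taken
shl esi, 2 → esi=40<<2=160
sub ebx, 19 → ebx=42-19=23
or ebx, esi → ebx=23|160=183
halt.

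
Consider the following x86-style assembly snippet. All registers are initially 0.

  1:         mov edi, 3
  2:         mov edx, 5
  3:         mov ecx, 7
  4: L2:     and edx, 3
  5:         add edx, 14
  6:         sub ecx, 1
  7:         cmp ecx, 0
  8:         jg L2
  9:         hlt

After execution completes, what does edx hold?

edi=3
edx=5
ecx=7
edx=5&3=1
edx=1+14=15
ecx=7-1=6
cmp ecx, 0  (cmp 6,0)
jg L2: taken
edx=15&3=3
edx=3+14=17
ecx=6-1=5
cmp ecx, 0  (cmp 5,0)
jg L2: taken
edx=17&3=1
edx=1+14=15
ecx=5-1=4
cmp ecx, 0  (cmp 4,0)
jg L2: taken
edx=15&3=3
edx=3+14=17
ecx=4-1=3
cmp ecx, 0  (cmp 3,0)
jg L2: taken
edx=17&3=1
edx=1+14=15
ecx=3-1=2
cmp ecx, 0  (cmp 2,0)
jg L2: taken
edx=15&3=3
edx=3+14=17
ecx=2-1=1
cmp ecx, 0  (cmp 1,0)
jg L2: taken
edx=17&3=1
edx=1+14=15
ecx=1-1=0
cmp ecx, 0  (cmp 0,0)
jg L2: not taken
halt.

15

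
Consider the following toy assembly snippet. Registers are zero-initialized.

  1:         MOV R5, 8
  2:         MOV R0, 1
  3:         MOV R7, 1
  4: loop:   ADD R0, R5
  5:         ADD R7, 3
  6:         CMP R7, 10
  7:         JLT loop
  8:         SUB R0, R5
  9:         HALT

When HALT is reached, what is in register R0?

17

R5=8
R0=1
R7=1
R0=1+8=9
R7=1+3=4
CMP R7, 10  (cmp 4,10)
JLT loop: taken
R0=9+8=17
R7=4+3=7
CMP R7, 10  (cmp 7,10)
JLT loop: taken
R0=17+8=25
R7=7+3=10
CMP R7, 10  (cmp 10,10)
JLT loop: not taken
R0=25-8=17
halt.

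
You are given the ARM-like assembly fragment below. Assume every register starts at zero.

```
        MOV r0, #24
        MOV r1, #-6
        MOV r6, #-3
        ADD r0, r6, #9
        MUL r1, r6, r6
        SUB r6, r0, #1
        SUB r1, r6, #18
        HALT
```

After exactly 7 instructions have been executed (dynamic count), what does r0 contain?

6

MOV r0, #24 → r0=24
MOV r1, #-6 → r1=-6
MOV r6, #-3 → r6=-3
ADD r0, r6, #9 → r0=(-3)+9=6
MUL r1, r6, r6 → r1=(-3)*(-3)=9
SUB r6, r0, #1 → r6=6-1=5
SUB r1, r6, #18 → r1=5-18=-13
After step 7: r0 = 6.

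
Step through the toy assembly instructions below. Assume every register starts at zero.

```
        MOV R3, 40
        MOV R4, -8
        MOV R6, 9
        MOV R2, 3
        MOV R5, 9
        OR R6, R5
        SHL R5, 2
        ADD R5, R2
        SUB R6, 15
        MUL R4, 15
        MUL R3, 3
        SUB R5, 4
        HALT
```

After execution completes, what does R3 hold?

after MOV R3, 40: R3=40
after MOV R4, -8: R4=-8
after MOV R6, 9: R6=9
after MOV R2, 3: R2=3
after MOV R5, 9: R5=9
after OR R6, R5: R6=9|9=9
after SHL R5, 2: R5=9<<2=36
after ADD R5, R2: R5=36+3=39
after SUB R6, 15: R6=9-15=-6
after MUL R4, 15: R4=(-8)*15=-120
after MUL R3, 3: R3=40*3=120
after SUB R5, 4: R5=39-4=35
halt.

120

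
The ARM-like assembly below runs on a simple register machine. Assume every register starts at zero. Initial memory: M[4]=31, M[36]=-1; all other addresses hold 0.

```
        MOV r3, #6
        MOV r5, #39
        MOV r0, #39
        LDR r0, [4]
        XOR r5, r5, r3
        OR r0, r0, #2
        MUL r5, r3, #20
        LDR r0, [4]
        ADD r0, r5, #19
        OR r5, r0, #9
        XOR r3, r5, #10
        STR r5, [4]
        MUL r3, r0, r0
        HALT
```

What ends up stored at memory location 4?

after MOV r3, #6: r3=6
after MOV r5, #39: r5=39
after MOV r0, #39: r0=39
after LDR r0, [4]: r0=M[4]=31
after XOR r5, r5, r3: r5=39^6=33
after OR r0, r0, #2: r0=31|2=31
after MUL r5, r3, #20: r5=6*20=120
after LDR r0, [4]: r0=M[4]=31
after ADD r0, r5, #19: r0=120+19=139
after OR r5, r0, #9: r5=139|9=139
after XOR r3, r5, #10: r3=139^10=129
STR r5, [4] → M[4]=139
after MUL r3, r0, r0: r3=139*139=19321
halt.

139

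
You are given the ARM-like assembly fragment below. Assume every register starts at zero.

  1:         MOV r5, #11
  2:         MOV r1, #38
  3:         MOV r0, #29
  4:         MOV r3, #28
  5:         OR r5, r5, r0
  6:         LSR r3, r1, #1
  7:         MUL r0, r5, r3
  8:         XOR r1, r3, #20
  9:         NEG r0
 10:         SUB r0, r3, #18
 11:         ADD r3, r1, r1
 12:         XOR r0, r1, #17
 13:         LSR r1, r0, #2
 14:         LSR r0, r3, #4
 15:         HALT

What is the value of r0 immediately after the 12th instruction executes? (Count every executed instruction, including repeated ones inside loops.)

22

MOV r5, #11 → r5=11
MOV r1, #38 → r1=38
MOV r0, #29 → r0=29
MOV r3, #28 → r3=28
OR r5, r5, r0 → r5=11|29=31
LSR r3, r1, #1 → r3=38>>1=19
MUL r0, r5, r3 → r0=31*19=589
XOR r1, r3, #20 → r1=19^20=7
NEG r0 → r0=-(589)=-589
SUB r0, r3, #18 → r0=19-18=1
ADD r3, r1, r1 → r3=7+7=14
XOR r0, r1, #17 → r0=7^17=22
After step 12: r0 = 22.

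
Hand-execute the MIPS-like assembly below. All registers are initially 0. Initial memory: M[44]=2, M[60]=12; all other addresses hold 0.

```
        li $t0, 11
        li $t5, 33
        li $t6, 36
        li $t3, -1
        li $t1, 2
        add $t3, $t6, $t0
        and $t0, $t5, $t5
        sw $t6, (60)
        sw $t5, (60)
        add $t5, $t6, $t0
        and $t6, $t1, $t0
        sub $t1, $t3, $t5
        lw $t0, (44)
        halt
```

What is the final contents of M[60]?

33

$t0=11
$t5=33
$t6=36
$t3=-1
$t1=2
$t3=36+11=47
$t0=33&33=33
sw $t6, (60) → M[60]=36
sw $t5, (60) → M[60]=33
$t5=36+33=69
$t6=2&33=0
$t1=47-69=-22
$t0=M[44]=2
halt.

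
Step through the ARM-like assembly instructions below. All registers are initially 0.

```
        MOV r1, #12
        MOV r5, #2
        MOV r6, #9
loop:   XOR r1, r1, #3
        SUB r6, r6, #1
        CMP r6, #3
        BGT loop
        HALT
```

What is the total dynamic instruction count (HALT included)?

28

MOV r1, #12 → r1=12
MOV r5, #2 → r5=2
MOV r6, #9 → r6=9
XOR r1, r1, #3 → r1=12^3=15
SUB r6, r6, #1 → r6=9-1=8
CMP r6, #3  (cmp 8,3)
BGT loop: taken
XOR r1, r1, #3 → r1=15^3=12
SUB r6, r6, #1 → r6=8-1=7
CMP r6, #3  (cmp 7,3)
BGT loop: taken
XOR r1, r1, #3 → r1=12^3=15
SUB r6, r6, #1 → r6=7-1=6
CMP r6, #3  (cmp 6,3)
BGT loop: taken
XOR r1, r1, #3 → r1=15^3=12
SUB r6, r6, #1 → r6=6-1=5
CMP r6, #3  (cmp 5,3)
BGT loop: taken
XOR r1, r1, #3 → r1=12^3=15
SUB r6, r6, #1 → r6=5-1=4
CMP r6, #3  (cmp 4,3)
BGT loop: taken
XOR r1, r1, #3 → r1=15^3=12
SUB r6, r6, #1 → r6=4-1=3
CMP r6, #3  (cmp 3,3)
BGT loop: not taken
halt.
Total executed instructions: 28.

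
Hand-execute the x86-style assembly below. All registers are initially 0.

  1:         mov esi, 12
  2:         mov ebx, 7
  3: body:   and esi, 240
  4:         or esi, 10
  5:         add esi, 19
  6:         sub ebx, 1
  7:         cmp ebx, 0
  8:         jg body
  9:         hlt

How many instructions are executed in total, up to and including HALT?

after mov esi, 12: esi=12
after mov ebx, 7: ebx=7
after and esi, 240: esi=12&240=0
after or esi, 10: esi=0|10=10
after add esi, 19: esi=10+19=29
after sub ebx, 1: ebx=7-1=6
cmp ebx, 0  (cmp 6,0)
jg body: taken
after and esi, 240: esi=29&240=16
after or esi, 10: esi=16|10=26
after add esi, 19: esi=26+19=45
after sub ebx, 1: ebx=6-1=5
cmp ebx, 0  (cmp 5,0)
jg body: taken
after and esi, 240: esi=45&240=32
after or esi, 10: esi=32|10=42
after add esi, 19: esi=42+19=61
after sub ebx, 1: ebx=5-1=4
cmp ebx, 0  (cmp 4,0)
jg body: taken
after and esi, 240: esi=61&240=48
after or esi, 10: esi=48|10=58
after add esi, 19: esi=58+19=77
after sub ebx, 1: ebx=4-1=3
cmp ebx, 0  (cmp 3,0)
jg body: taken
after and esi, 240: esi=77&240=64
after or esi, 10: esi=64|10=74
after add esi, 19: esi=74+19=93
after sub ebx, 1: ebx=3-1=2
cmp ebx, 0  (cmp 2,0)
jg body: taken
after and esi, 240: esi=93&240=80
after or esi, 10: esi=80|10=90
after add esi, 19: esi=90+19=109
after sub ebx, 1: ebx=2-1=1
cmp ebx, 0  (cmp 1,0)
jg body: taken
after and esi, 240: esi=109&240=96
after or esi, 10: esi=96|10=106
after add esi, 19: esi=106+19=125
after sub ebx, 1: ebx=1-1=0
cmp ebx, 0  (cmp 0,0)
jg body: not taken
halt.
Total executed instructions: 45.

45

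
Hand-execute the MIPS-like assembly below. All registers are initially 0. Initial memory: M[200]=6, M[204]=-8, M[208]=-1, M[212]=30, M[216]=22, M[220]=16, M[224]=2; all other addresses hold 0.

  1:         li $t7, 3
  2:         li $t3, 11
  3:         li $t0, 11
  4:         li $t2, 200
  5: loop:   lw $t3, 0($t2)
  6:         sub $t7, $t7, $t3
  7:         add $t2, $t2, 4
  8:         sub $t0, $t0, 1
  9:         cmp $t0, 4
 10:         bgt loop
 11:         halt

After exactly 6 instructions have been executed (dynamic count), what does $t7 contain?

-3

after li $t7, 3: $t7=3
after li $t3, 11: $t3=11
after li $t0, 11: $t0=11
after li $t2, 200: $t2=200
after lw $t3, 0($t2): $t3=M[200]=6
after sub $t7, $t7, $t3: $t7=3-6=-3
After step 6: $t7 = -3.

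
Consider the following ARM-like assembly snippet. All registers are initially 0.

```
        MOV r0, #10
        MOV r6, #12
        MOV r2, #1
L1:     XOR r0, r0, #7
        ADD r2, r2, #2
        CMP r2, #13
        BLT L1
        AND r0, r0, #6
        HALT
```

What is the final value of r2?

13

r0=10
r6=12
r2=1
r0=10^7=13
r2=1+2=3
CMP r2, #13  (cmp 3,13)
BLT L1: taken
r0=13^7=10
r2=3+2=5
CMP r2, #13  (cmp 5,13)
BLT L1: taken
r0=10^7=13
r2=5+2=7
CMP r2, #13  (cmp 7,13)
BLT L1: taken
r0=13^7=10
r2=7+2=9
CMP r2, #13  (cmp 9,13)
BLT L1: taken
r0=10^7=13
r2=9+2=11
CMP r2, #13  (cmp 11,13)
BLT L1: taken
r0=13^7=10
r2=11+2=13
CMP r2, #13  (cmp 13,13)
BLT L1: not taken
r0=10&6=2
halt.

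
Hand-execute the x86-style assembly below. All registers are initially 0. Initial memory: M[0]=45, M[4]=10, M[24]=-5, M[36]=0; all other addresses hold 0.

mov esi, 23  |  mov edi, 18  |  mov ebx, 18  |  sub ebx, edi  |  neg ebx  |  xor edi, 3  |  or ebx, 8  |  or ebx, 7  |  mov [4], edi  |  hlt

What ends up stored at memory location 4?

mov esi, 23 → esi=23
mov edi, 18 → edi=18
mov ebx, 18 → ebx=18
sub ebx, edi → ebx=18-18=0
neg ebx → ebx=-(0)=0
xor edi, 3 → edi=18^3=17
or ebx, 8 → ebx=0|8=8
or ebx, 7 → ebx=8|7=15
mov [4], edi → M[4]=17
halt.

17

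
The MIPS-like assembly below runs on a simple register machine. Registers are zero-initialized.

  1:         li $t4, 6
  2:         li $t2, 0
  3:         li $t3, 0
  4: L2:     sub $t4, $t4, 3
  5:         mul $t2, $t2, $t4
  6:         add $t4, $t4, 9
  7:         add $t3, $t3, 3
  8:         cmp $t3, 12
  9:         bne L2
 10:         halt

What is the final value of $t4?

after li $t4, 6: $t4=6
after li $t2, 0: $t2=0
after li $t3, 0: $t3=0
after sub $t4, $t4, 3: $t4=6-3=3
after mul $t2, $t2, $t4: $t2=0*3=0
after add $t4, $t4, 9: $t4=3+9=12
after add $t3, $t3, 3: $t3=0+3=3
cmp $t3, 12  (cmp 3,12)
bne L2: taken
after sub $t4, $t4, 3: $t4=12-3=9
after mul $t2, $t2, $t4: $t2=0*9=0
after add $t4, $t4, 9: $t4=9+9=18
after add $t3, $t3, 3: $t3=3+3=6
cmp $t3, 12  (cmp 6,12)
bne L2: taken
after sub $t4, $t4, 3: $t4=18-3=15
after mul $t2, $t2, $t4: $t2=0*15=0
after add $t4, $t4, 9: $t4=15+9=24
after add $t3, $t3, 3: $t3=6+3=9
cmp $t3, 12  (cmp 9,12)
bne L2: taken
after sub $t4, $t4, 3: $t4=24-3=21
after mul $t2, $t2, $t4: $t2=0*21=0
after add $t4, $t4, 9: $t4=21+9=30
after add $t3, $t3, 3: $t3=9+3=12
cmp $t3, 12  (cmp 12,12)
bne L2: not taken
halt.

30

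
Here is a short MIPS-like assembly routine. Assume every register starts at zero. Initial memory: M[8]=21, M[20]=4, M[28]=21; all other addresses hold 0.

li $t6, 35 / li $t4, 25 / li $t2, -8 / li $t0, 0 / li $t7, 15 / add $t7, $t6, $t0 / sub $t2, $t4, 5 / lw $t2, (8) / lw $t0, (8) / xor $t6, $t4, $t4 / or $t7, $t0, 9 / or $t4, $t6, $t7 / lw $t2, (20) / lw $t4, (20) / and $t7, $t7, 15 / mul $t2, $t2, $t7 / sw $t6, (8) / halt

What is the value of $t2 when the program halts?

$t6=35
$t4=25
$t2=-8
$t0=0
$t7=15
$t7=35+0=35
$t2=25-5=20
$t2=M[8]=21
$t0=M[8]=21
$t6=25^25=0
$t7=21|9=29
$t4=0|29=29
$t2=M[20]=4
$t4=M[20]=4
$t7=29&15=13
$t2=4*13=52
sw $t6, (8) → M[8]=0
halt.

52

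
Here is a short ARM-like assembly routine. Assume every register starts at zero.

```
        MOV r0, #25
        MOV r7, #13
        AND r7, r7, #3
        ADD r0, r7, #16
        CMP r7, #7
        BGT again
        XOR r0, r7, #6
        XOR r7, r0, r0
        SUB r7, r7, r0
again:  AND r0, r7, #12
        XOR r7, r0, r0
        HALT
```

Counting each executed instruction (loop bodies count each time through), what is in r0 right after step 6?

after MOV r0, #25: r0=25
after MOV r7, #13: r7=13
after AND r7, r7, #3: r7=13&3=1
after ADD r0, r7, #16: r0=1+16=17
CMP r7, #7  (cmp 1,7)
BGT again: not taken
After step 6: r0 = 17.

17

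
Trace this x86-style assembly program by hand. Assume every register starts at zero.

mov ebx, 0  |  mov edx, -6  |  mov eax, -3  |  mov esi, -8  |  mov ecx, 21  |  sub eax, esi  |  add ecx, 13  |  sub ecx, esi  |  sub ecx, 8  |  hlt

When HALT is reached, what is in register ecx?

34

ebx=0
edx=-6
eax=-3
esi=-8
ecx=21
eax=(-3)-(-8)=5
ecx=21+13=34
ecx=34-(-8)=42
ecx=42-8=34
halt.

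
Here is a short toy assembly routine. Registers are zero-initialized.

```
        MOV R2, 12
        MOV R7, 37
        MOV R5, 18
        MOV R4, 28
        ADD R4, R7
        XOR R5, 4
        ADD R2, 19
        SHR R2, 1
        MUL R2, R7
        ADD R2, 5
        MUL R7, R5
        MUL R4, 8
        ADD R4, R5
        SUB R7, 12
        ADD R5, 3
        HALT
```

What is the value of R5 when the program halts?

MOV R2, 12 → R2=12
MOV R7, 37 → R7=37
MOV R5, 18 → R5=18
MOV R4, 28 → R4=28
ADD R4, R7 → R4=28+37=65
XOR R5, 4 → R5=18^4=22
ADD R2, 19 → R2=12+19=31
SHR R2, 1 → R2=31>>1=15
MUL R2, R7 → R2=15*37=555
ADD R2, 5 → R2=555+5=560
MUL R7, R5 → R7=37*22=814
MUL R4, 8 → R4=65*8=520
ADD R4, R5 → R4=520+22=542
SUB R7, 12 → R7=814-12=802
ADD R5, 3 → R5=22+3=25
halt.

25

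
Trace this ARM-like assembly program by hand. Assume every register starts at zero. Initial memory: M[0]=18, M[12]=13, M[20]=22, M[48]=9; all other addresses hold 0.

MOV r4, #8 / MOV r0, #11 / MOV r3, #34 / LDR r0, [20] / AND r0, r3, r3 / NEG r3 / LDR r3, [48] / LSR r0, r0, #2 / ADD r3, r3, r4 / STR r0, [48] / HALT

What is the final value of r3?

MOV r4, #8 → r4=8
MOV r0, #11 → r0=11
MOV r3, #34 → r3=34
LDR r0, [20] → r0=M[20]=22
AND r0, r3, r3 → r0=34&34=34
NEG r3 → r3=-(34)=-34
LDR r3, [48] → r3=M[48]=9
LSR r0, r0, #2 → r0=34>>2=8
ADD r3, r3, r4 → r3=9+8=17
STR r0, [48] → M[48]=8
halt.

17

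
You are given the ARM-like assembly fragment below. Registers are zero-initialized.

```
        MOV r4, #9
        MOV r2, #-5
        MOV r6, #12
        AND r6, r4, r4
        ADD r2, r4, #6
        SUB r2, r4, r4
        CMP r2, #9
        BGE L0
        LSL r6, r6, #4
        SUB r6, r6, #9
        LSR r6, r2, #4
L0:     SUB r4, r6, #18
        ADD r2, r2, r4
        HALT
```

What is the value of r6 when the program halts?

0

r4=9
r2=-5
r6=12
r6=9&9=9
r2=9+6=15
r2=9-9=0
CMP r2, #9  (cmp 0,9)
BGE L0: not taken
r6=9<<4=144
r6=144-9=135
r6=0>>4=0
r4=0-18=-18
r2=0+(-18)=-18
halt.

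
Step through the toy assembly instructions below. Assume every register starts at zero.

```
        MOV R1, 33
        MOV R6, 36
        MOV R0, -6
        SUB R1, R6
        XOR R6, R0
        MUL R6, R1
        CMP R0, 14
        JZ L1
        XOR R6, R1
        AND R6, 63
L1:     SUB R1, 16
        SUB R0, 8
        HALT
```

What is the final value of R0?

-14

after MOV R1, 33: R1=33
after MOV R6, 36: R6=36
after MOV R0, -6: R0=-6
after SUB R1, R6: R1=33-36=-3
after XOR R6, R0: R6=36^(-6)=-34
after MUL R6, R1: R6=(-34)*(-3)=102
CMP R0, 14  (cmp -6,14)
JZ L1: not taken
after XOR R6, R1: R6=102^(-3)=-101
after AND R6, 63: R6=(-101)&63=27
after SUB R1, 16: R1=(-3)-16=-19
after SUB R0, 8: R0=(-6)-8=-14
halt.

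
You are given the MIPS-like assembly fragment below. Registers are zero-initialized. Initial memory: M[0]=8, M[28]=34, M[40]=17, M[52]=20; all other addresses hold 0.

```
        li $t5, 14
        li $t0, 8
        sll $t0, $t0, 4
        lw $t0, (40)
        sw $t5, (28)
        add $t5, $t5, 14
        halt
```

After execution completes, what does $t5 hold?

28

after li $t5, 14: $t5=14
after li $t0, 8: $t0=8
after sll $t0, $t0, 4: $t0=8<<4=128
after lw $t0, (40): $t0=M[40]=17
sw $t5, (28) → M[28]=14
after add $t5, $t5, 14: $t5=14+14=28
halt.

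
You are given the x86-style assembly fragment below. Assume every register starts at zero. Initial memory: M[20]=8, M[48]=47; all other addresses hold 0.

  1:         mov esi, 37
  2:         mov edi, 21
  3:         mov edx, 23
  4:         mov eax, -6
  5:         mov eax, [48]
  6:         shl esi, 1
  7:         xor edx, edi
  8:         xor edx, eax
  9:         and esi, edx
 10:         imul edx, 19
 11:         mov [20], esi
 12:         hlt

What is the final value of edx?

after mov esi, 37: esi=37
after mov edi, 21: edi=21
after mov edx, 23: edx=23
after mov eax, -6: eax=-6
after mov eax, [48]: eax=M[48]=47
after shl esi, 1: esi=37<<1=74
after xor edx, edi: edx=23^21=2
after xor edx, eax: edx=2^47=45
after and esi, edx: esi=74&45=8
after imul edx, 19: edx=45*19=855
mov [20], esi → M[20]=8
halt.

855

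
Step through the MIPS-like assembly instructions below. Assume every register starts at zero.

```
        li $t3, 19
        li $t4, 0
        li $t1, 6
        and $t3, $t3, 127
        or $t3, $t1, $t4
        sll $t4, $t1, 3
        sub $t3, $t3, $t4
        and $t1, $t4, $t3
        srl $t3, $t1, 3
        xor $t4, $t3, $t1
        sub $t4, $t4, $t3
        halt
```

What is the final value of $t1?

16

after li $t3, 19: $t3=19
after li $t4, 0: $t4=0
after li $t1, 6: $t1=6
after and $t3, $t3, 127: $t3=19&127=19
after or $t3, $t1, $t4: $t3=6|0=6
after sll $t4, $t1, 3: $t4=6<<3=48
after sub $t3, $t3, $t4: $t3=6-48=-42
after and $t1, $t4, $t3: $t1=48&(-42)=16
after srl $t3, $t1, 3: $t3=16>>3=2
after xor $t4, $t3, $t1: $t4=2^16=18
after sub $t4, $t4, $t3: $t4=18-2=16
halt.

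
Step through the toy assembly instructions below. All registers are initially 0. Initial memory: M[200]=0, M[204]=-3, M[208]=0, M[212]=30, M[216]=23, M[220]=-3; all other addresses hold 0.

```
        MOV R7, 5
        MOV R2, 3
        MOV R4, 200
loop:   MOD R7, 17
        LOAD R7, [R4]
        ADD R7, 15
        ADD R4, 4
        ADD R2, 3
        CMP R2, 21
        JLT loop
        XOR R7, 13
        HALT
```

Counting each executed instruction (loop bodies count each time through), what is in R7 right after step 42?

R7=5
R2=3
R4=200
R7=5%17=5
R7=M[200]=0
R7=0+15=15
R4=200+4=204
R2=3+3=6
CMP R2, 21  (cmp 6,21)
JLT loop: taken
R7=15%17=15
R7=M[204]=-3
R7=(-3)+15=12
R4=204+4=208
R2=6+3=9
CMP R2, 21  (cmp 9,21)
JLT loop: taken
R7=12%17=12
R7=M[208]=0
R7=0+15=15
R4=208+4=212
R2=9+3=12
CMP R2, 21  (cmp 12,21)
JLT loop: taken
R7=15%17=15
R7=M[212]=30
R7=30+15=45
R4=212+4=216
R2=12+3=15
CMP R2, 21  (cmp 15,21)
JLT loop: taken
R7=45%17=11
R7=M[216]=23
R7=23+15=38
R4=216+4=220
R2=15+3=18
CMP R2, 21  (cmp 18,21)
JLT loop: taken
R7=38%17=4
R7=M[220]=-3
R7=(-3)+15=12
R4=220+4=224
After step 42: R7 = 12.

12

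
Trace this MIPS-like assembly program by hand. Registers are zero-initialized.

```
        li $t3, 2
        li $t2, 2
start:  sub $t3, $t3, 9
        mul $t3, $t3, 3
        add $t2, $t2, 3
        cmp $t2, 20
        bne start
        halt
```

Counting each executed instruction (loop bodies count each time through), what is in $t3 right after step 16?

after li $t3, 2: $t3=2
after li $t2, 2: $t2=2
after sub $t3, $t3, 9: $t3=2-9=-7
after mul $t3, $t3, 3: $t3=(-7)*3=-21
after add $t2, $t2, 3: $t2=2+3=5
cmp $t2, 20  (cmp 5,20)
bne start: taken
after sub $t3, $t3, 9: $t3=(-21)-9=-30
after mul $t3, $t3, 3: $t3=(-30)*3=-90
after add $t2, $t2, 3: $t2=5+3=8
cmp $t2, 20  (cmp 8,20)
bne start: taken
after sub $t3, $t3, 9: $t3=(-90)-9=-99
after mul $t3, $t3, 3: $t3=(-99)*3=-297
after add $t2, $t2, 3: $t2=8+3=11
cmp $t2, 20  (cmp 11,20)
After step 16: $t3 = -297.

-297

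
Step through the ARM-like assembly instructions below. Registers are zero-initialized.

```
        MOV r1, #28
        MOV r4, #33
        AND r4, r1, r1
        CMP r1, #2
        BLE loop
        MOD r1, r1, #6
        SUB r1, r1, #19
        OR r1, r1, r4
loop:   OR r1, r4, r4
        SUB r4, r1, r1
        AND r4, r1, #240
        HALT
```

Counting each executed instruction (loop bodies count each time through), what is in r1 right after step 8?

-3

after MOV r1, #28: r1=28
after MOV r4, #33: r4=33
after AND r4, r1, r1: r4=28&28=28
CMP r1, #2  (cmp 28,2)
BLE loop: not taken
after MOD r1, r1, #6: r1=28%6=4
after SUB r1, r1, #19: r1=4-19=-15
after OR r1, r1, r4: r1=(-15)|28=-3
After step 8: r1 = -3.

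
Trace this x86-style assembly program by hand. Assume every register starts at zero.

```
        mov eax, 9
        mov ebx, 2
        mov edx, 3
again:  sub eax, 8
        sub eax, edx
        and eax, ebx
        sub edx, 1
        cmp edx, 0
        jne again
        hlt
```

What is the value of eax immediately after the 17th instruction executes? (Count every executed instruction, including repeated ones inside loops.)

-9

after mov eax, 9: eax=9
after mov ebx, 2: ebx=2
after mov edx, 3: edx=3
after sub eax, 8: eax=9-8=1
after sub eax, edx: eax=1-3=-2
after and eax, ebx: eax=(-2)&2=2
after sub edx, 1: edx=3-1=2
cmp edx, 0  (cmp 2,0)
jne again: taken
after sub eax, 8: eax=2-8=-6
after sub eax, edx: eax=(-6)-2=-8
after and eax, ebx: eax=(-8)&2=0
after sub edx, 1: edx=2-1=1
cmp edx, 0  (cmp 1,0)
jne again: taken
after sub eax, 8: eax=0-8=-8
after sub eax, edx: eax=(-8)-1=-9
After step 17: eax = -9.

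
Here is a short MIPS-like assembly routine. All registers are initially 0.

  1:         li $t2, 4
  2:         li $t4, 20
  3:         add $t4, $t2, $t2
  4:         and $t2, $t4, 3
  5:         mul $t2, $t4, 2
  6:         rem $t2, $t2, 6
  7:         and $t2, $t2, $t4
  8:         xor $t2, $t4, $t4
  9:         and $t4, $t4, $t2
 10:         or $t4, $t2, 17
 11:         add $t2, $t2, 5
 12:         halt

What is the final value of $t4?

17

after li $t2, 4: $t2=4
after li $t4, 20: $t4=20
after add $t4, $t2, $t2: $t4=4+4=8
after and $t2, $t4, 3: $t2=8&3=0
after mul $t2, $t4, 2: $t2=8*2=16
after rem $t2, $t2, 6: $t2=16%6=4
after and $t2, $t2, $t4: $t2=4&8=0
after xor $t2, $t4, $t4: $t2=8^8=0
after and $t4, $t4, $t2: $t4=8&0=0
after or $t4, $t2, 17: $t4=0|17=17
after add $t2, $t2, 5: $t2=0+5=5
halt.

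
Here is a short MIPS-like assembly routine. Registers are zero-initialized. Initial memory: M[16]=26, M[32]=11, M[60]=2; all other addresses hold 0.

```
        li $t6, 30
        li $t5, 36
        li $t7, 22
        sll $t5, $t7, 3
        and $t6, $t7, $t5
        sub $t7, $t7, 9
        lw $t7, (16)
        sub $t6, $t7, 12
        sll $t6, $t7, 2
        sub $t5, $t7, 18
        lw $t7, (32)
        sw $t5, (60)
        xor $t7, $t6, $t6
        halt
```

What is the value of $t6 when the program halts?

104

li $t6, 30 → $t6=30
li $t5, 36 → $t5=36
li $t7, 22 → $t7=22
sll $t5, $t7, 3 → $t5=22<<3=176
and $t6, $t7, $t5 → $t6=22&176=16
sub $t7, $t7, 9 → $t7=22-9=13
lw $t7, (16) → $t7=M[16]=26
sub $t6, $t7, 12 → $t6=26-12=14
sll $t6, $t7, 2 → $t6=26<<2=104
sub $t5, $t7, 18 → $t5=26-18=8
lw $t7, (32) → $t7=M[32]=11
sw $t5, (60) → M[60]=8
xor $t7, $t6, $t6 → $t7=104^104=0
halt.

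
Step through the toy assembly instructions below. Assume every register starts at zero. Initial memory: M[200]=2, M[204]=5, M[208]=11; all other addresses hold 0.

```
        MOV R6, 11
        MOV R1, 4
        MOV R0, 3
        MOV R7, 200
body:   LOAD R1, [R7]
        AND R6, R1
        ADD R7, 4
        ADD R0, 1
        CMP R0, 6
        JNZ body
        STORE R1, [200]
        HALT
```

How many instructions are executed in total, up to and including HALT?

24

after MOV R6, 11: R6=11
after MOV R1, 4: R1=4
after MOV R0, 3: R0=3
after MOV R7, 200: R7=200
after LOAD R1, [R7]: R1=M[200]=2
after AND R6, R1: R6=11&2=2
after ADD R7, 4: R7=200+4=204
after ADD R0, 1: R0=3+1=4
CMP R0, 6  (cmp 4,6)
JNZ body: taken
after LOAD R1, [R7]: R1=M[204]=5
after AND R6, R1: R6=2&5=0
after ADD R7, 4: R7=204+4=208
after ADD R0, 1: R0=4+1=5
CMP R0, 6  (cmp 5,6)
JNZ body: taken
after LOAD R1, [R7]: R1=M[208]=11
after AND R6, R1: R6=0&11=0
after ADD R7, 4: R7=208+4=212
after ADD R0, 1: R0=5+1=6
CMP R0, 6  (cmp 6,6)
JNZ body: not taken
STORE R1, [200] → M[200]=11
halt.
Total executed instructions: 24.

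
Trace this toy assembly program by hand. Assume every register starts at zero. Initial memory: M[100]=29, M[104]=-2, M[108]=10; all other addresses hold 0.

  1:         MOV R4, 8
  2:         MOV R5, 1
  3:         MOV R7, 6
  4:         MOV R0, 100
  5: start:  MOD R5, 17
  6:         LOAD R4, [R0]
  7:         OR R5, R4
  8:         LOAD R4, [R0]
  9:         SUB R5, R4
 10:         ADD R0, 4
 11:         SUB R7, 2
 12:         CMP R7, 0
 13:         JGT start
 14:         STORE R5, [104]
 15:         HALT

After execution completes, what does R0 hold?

112

after MOV R4, 8: R4=8
after MOV R5, 1: R5=1
after MOV R7, 6: R7=6
after MOV R0, 100: R0=100
after MOD R5, 17: R5=1%17=1
after LOAD R4, [R0]: R4=M[100]=29
after OR R5, R4: R5=1|29=29
after LOAD R4, [R0]: R4=M[100]=29
after SUB R5, R4: R5=29-29=0
after ADD R0, 4: R0=100+4=104
after SUB R7, 2: R7=6-2=4
CMP R7, 0  (cmp 4,0)
JGT start: taken
after MOD R5, 17: R5=0%17=0
after LOAD R4, [R0]: R4=M[104]=-2
after OR R5, R4: R5=0|(-2)=-2
after LOAD R4, [R0]: R4=M[104]=-2
after SUB R5, R4: R5=(-2)-(-2)=0
after ADD R0, 4: R0=104+4=108
after SUB R7, 2: R7=4-2=2
CMP R7, 0  (cmp 2,0)
JGT start: taken
after MOD R5, 17: R5=0%17=0
after LOAD R4, [R0]: R4=M[108]=10
after OR R5, R4: R5=0|10=10
after LOAD R4, [R0]: R4=M[108]=10
after SUB R5, R4: R5=10-10=0
after ADD R0, 4: R0=108+4=112
after SUB R7, 2: R7=2-2=0
CMP R7, 0  (cmp 0,0)
JGT start: not taken
STORE R5, [104] → M[104]=0
halt.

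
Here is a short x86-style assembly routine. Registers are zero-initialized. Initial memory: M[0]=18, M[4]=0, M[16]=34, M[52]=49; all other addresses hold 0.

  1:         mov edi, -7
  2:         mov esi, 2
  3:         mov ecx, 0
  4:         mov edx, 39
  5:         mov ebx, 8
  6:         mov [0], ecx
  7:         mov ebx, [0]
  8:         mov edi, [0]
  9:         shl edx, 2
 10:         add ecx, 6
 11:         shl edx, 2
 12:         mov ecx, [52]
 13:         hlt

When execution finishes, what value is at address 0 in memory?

mov edi, -7 → edi=-7
mov esi, 2 → esi=2
mov ecx, 0 → ecx=0
mov edx, 39 → edx=39
mov ebx, 8 → ebx=8
mov [0], ecx → M[0]=0
mov ebx, [0] → ebx=M[0]=0
mov edi, [0] → edi=M[0]=0
shl edx, 2 → edx=39<<2=156
add ecx, 6 → ecx=0+6=6
shl edx, 2 → edx=156<<2=624
mov ecx, [52] → ecx=M[52]=49
halt.

0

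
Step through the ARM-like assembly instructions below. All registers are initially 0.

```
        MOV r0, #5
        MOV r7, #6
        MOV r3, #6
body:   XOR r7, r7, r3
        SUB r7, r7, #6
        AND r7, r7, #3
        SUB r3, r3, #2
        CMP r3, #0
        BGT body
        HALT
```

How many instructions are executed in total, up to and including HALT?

after MOV r0, #5: r0=5
after MOV r7, #6: r7=6
after MOV r3, #6: r3=6
after XOR r7, r7, r3: r7=6^6=0
after SUB r7, r7, #6: r7=0-6=-6
after AND r7, r7, #3: r7=(-6)&3=2
after SUB r3, r3, #2: r3=6-2=4
CMP r3, #0  (cmp 4,0)
BGT body: taken
after XOR r7, r7, r3: r7=2^4=6
after SUB r7, r7, #6: r7=6-6=0
after AND r7, r7, #3: r7=0&3=0
after SUB r3, r3, #2: r3=4-2=2
CMP r3, #0  (cmp 2,0)
BGT body: taken
after XOR r7, r7, r3: r7=0^2=2
after SUB r7, r7, #6: r7=2-6=-4
after AND r7, r7, #3: r7=(-4)&3=0
after SUB r3, r3, #2: r3=2-2=0
CMP r3, #0  (cmp 0,0)
BGT body: not taken
halt.
Total executed instructions: 22.

22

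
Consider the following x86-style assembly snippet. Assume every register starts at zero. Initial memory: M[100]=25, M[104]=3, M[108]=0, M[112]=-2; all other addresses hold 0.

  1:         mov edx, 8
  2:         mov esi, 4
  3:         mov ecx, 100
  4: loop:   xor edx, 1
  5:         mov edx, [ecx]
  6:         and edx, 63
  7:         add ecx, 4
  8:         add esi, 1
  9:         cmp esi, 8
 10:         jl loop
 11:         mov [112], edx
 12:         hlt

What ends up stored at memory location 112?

after mov edx, 8: edx=8
after mov esi, 4: esi=4
after mov ecx, 100: ecx=100
after xor edx, 1: edx=8^1=9
after mov edx, [ecx]: edx=M[100]=25
after and edx, 63: edx=25&63=25
after add ecx, 4: ecx=100+4=104
after add esi, 1: esi=4+1=5
cmp esi, 8  (cmp 5,8)
jl loop: taken
after xor edx, 1: edx=25^1=24
after mov edx, [ecx]: edx=M[104]=3
after and edx, 63: edx=3&63=3
after add ecx, 4: ecx=104+4=108
after add esi, 1: esi=5+1=6
cmp esi, 8  (cmp 6,8)
jl loop: taken
after xor edx, 1: edx=3^1=2
after mov edx, [ecx]: edx=M[108]=0
after and edx, 63: edx=0&63=0
after add ecx, 4: ecx=108+4=112
after add esi, 1: esi=6+1=7
cmp esi, 8  (cmp 7,8)
jl loop: taken
after xor edx, 1: edx=0^1=1
after mov edx, [ecx]: edx=M[112]=-2
after and edx, 63: edx=(-2)&63=62
after add ecx, 4: ecx=112+4=116
after add esi, 1: esi=7+1=8
cmp esi, 8  (cmp 8,8)
jl loop: not taken
mov [112], edx → M[112]=62
halt.

62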